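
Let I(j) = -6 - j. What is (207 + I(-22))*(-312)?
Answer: -69576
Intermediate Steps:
(207 + I(-22))*(-312) = (207 + (-6 - 1*(-22)))*(-312) = (207 + (-6 + 22))*(-312) = (207 + 16)*(-312) = 223*(-312) = -69576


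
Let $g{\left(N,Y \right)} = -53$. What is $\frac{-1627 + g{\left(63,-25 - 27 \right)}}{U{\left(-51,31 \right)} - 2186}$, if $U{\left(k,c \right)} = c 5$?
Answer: $\frac{560}{677} \approx 0.82718$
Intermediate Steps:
$U{\left(k,c \right)} = 5 c$
$\frac{-1627 + g{\left(63,-25 - 27 \right)}}{U{\left(-51,31 \right)} - 2186} = \frac{-1627 - 53}{5 \cdot 31 - 2186} = - \frac{1680}{155 - 2186} = - \frac{1680}{-2031} = \left(-1680\right) \left(- \frac{1}{2031}\right) = \frac{560}{677}$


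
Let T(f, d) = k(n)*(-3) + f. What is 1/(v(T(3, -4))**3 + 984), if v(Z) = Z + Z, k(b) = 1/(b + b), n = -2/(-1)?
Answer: 8/8601 ≈ 0.00093012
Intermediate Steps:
n = 2 (n = -2*(-1) = 2)
k(b) = 1/(2*b)
T(f, d) = -3/4 + f (T(f, d) = ((1/2)/2)*(-3) + f = ((1/2)*(1/2))*(-3) + f = (1/4)*(-3) + f = -3/4 + f)
v(Z) = 2*Z
1/(v(T(3, -4))**3 + 984) = 1/((2*(-3/4 + 3))**3 + 984) = 1/((2*(9/4))**3 + 984) = 1/((9/2)**3 + 984) = 1/(729/8 + 984) = 1/(8601/8) = 8/8601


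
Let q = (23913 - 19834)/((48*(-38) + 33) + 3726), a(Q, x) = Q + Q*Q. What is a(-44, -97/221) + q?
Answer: 3665099/1935 ≈ 1894.1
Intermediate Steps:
a(Q, x) = Q + Q²
q = 4079/1935 (q = 4079/((-1824 + 33) + 3726) = 4079/(-1791 + 3726) = 4079/1935 ≈ 2.1080)
a(-44, -97/221) + q = -44*(1 - 44) + 4079/1935 = -44*(-43) + 4079/1935 = 1892 + 4079/1935 = 3665099/1935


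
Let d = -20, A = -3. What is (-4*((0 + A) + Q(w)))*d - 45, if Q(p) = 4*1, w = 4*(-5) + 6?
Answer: 35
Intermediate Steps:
w = -14 (w = -20 + 6 = -14)
Q(p) = 4
(-4*((0 + A) + Q(w)))*d - 45 = -4*((0 - 3) + 4)*(-20) - 45 = -4*(-3 + 4)*(-20) - 45 = -4*1*(-20) - 45 = -4*(-20) - 45 = 80 - 45 = 35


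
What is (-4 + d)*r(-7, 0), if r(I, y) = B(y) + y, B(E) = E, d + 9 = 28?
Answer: 0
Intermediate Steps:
d = 19 (d = -9 + 28 = 19)
r(I, y) = 2*y (r(I, y) = y + y = 2*y)
(-4 + d)*r(-7, 0) = (-4 + 19)*(2*0) = 15*0 = 0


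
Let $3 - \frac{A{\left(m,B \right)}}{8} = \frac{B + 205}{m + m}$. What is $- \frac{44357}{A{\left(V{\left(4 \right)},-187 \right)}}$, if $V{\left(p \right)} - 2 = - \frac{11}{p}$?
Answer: $- \frac{44357}{120} \approx -369.64$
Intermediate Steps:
$V{\left(p \right)} = 2 - \frac{11}{p}$
$A{\left(m,B \right)} = 24 - \frac{4 \left(205 + B\right)}{m}$ ($A{\left(m,B \right)} = 24 - 8 \frac{B + 205}{m + m} = 24 - 8 \frac{205 + B}{2 m} = 24 - \frac{4 \left(205 + B\right)}{m}$)
$- \frac{44357}{A{\left(V{\left(4 \right)},-187 \right)}} = - \frac{44357}{4 \frac{1}{2 - \frac{11}{4}} \left(-205 - -187 + 6 \left(2 - \frac{11}{4}\right)\right)} = - \frac{44357}{4 \frac{1}{2 - \frac{11}{4}} \left(-205 + 187 + 6 \left(2 - \frac{11}{4}\right)\right)} = - \frac{44357}{4 \frac{1}{- \frac{3}{4}} \left(-205 + 187 + 6 \left(- \frac{3}{4}\right)\right)} = - \frac{44357}{4 \left(- \frac{4}{3}\right) \left(-205 + 187 - \frac{9}{2}\right)} = - \frac{44357}{4 \left(- \frac{4}{3}\right) \left(- \frac{45}{2}\right)} = - \frac{44357}{120}$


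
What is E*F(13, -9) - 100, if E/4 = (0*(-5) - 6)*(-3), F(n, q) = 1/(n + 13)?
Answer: -1264/13 ≈ -97.231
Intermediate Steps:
F(n, q) = 1/(13 + n)
E = 72 (E = 4*((0*(-5) - 6)*(-3)) = 4*((0 - 6)*(-3)) = 4*(-6*(-3)) = 4*18 = 72)
E*F(13, -9) - 100 = 72/(13 + 13) - 100 = 72/26 - 100 = 72*(1/26) - 100 = 36/13 - 100 = -1264/13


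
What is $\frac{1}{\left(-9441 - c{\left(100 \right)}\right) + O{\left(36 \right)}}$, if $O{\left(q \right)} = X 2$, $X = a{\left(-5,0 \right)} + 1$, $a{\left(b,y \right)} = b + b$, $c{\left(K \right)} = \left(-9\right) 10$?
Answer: $- \frac{1}{9369} \approx -0.00010673$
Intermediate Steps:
$c{\left(K \right)} = -90$
$a{\left(b,y \right)} = 2 b$
$X = -9$ ($X = 2 \left(-5\right) + 1 = -10 + 1 = -9$)
$O{\left(q \right)} = -18$ ($O{\left(q \right)} = \left(-9\right) 2 = -18$)
$\frac{1}{\left(-9441 - c{\left(100 \right)}\right) + O{\left(36 \right)}} = \frac{1}{\left(-9441 - -90\right) - 18} = \frac{1}{\left(-9441 + 90\right) - 18} = \frac{1}{-9351 - 18} = \frac{1}{-9369} = - \frac{1}{9369}$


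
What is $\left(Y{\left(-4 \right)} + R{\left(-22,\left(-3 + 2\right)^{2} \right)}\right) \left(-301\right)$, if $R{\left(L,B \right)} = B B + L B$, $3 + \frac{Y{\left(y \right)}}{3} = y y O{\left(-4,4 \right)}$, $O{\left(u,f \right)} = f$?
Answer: $-48762$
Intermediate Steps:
$Y{\left(y \right)} = -9 + 12 y^{2}$ ($Y{\left(y \right)} = -9 + 3 y y 4 = -9 + 3 y^{2} \cdot 4 = -9 + 3 \cdot 4 y^{2} = -9 + 12 y^{2}$)
$R{\left(L,B \right)} = B^{2} + B L$
$\left(Y{\left(-4 \right)} + R{\left(-22,\left(-3 + 2\right)^{2} \right)}\right) \left(-301\right) = \left(\left(-9 + 12 \left(-4\right)^{2}\right) + \left(-3 + 2\right)^{2} \left(\left(-3 + 2\right)^{2} - 22\right)\right) \left(-301\right) = \left(\left(-9 + 12 \cdot 16\right) + \left(-1\right)^{2} \left(\left(-1\right)^{2} - 22\right)\right) \left(-301\right) = \left(\left(-9 + 192\right) + 1 \left(1 - 22\right)\right) \left(-301\right) = \left(183 + 1 \left(-21\right)\right) \left(-301\right) = \left(183 - 21\right) \left(-301\right) = 162 \left(-301\right) = -48762$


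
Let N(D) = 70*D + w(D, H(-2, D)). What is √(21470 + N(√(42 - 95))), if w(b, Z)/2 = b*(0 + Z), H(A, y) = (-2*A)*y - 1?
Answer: √(21046 + 68*I*√53) ≈ 145.08 + 1.706*I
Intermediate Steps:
H(A, y) = -1 - 2*A*y (H(A, y) = -2*A*y - 1 = -1 - 2*A*y)
w(b, Z) = 2*Z*b (w(b, Z) = 2*(b*(0 + Z)) = 2*(b*Z) = 2*(Z*b) = 2*Z*b)
N(D) = 70*D + 2*D*(-1 + 4*D) (N(D) = 70*D + 2*(-1 - 2*(-2)*D)*D = 70*D + 2*(-1 + 4*D)*D = 70*D + 2*D*(-1 + 4*D))
√(21470 + N(√(42 - 95))) = √(21470 + 4*√(42 - 95)*(17 + 2*√(42 - 95))) = √(21470 + 4*√(-53)*(17 + 2*√(-53))) = √(21470 + 4*(I*√53)*(17 + 2*(I*√53))) = √(21470 + 4*(I*√53)*(17 + 2*I*√53)) = √(21470 + 4*I*√53*(17 + 2*I*√53))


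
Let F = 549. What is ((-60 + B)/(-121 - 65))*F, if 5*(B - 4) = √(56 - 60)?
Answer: 5124/31 - 183*I/155 ≈ 165.29 - 1.1806*I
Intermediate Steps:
B = 4 + 2*I/5 (B = 4 + √(56 - 60)/5 = 4 + √(-4)/5 = 4 + (2*I)/5 = 4 + 2*I/5 ≈ 4.0 + 0.4*I)
((-60 + B)/(-121 - 65))*F = ((-60 + (4 + 2*I/5))/(-121 - 65))*549 = ((-56 + 2*I/5)/(-186))*549 = ((-56 + 2*I/5)*(-1/186))*549 = (28/93 - I/465)*549 = 5124/31 - 183*I/155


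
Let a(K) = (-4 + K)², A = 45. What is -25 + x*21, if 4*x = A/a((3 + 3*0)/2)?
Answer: 64/5 ≈ 12.800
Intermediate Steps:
x = 9/5 (x = (45/((-4 + (3 + 3*0)/2)²))/4 = (45/((-4 + (3 + 0)*(½))²))/4 = (45/((-4 + 3*(½))²))/4 = (45/((-4 + 3/2)²))/4 = (45/((-5/2)²))/4 = (45/(25/4))/4 = (45*(4/25))/4 = (¼)*(36/5) = 9/5 ≈ 1.8000)
-25 + x*21 = -25 + (9/5)*21 = -25 + 189/5 = 64/5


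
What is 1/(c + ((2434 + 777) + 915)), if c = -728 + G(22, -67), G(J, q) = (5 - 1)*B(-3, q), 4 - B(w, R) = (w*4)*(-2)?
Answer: 1/3318 ≈ 0.00030139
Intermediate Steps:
B(w, R) = 4 + 8*w (B(w, R) = 4 - w*4*(-2) = 4 - 4*w*(-2) = 4 - (-8)*w = 4 + 8*w)
G(J, q) = -80 (G(J, q) = (5 - 1)*(4 + 8*(-3)) = 4*(4 - 24) = 4*(-20) = -80)
c = -808 (c = -728 - 80 = -808)
1/(c + ((2434 + 777) + 915)) = 1/(-808 + ((2434 + 777) + 915)) = 1/(-808 + (3211 + 915)) = 1/(-808 + 4126) = 1/3318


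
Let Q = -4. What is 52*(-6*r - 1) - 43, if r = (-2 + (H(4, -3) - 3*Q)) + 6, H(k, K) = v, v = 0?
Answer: -5087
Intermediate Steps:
H(k, K) = 0
r = 16 (r = (-2 + (0 - 3*(-4))) + 6 = (-2 + (0 + 12)) + 6 = (-2 + 12) + 6 = 10 + 6 = 16)
52*(-6*r - 1) - 43 = 52*(-6*16 - 1) - 43 = 52*(-96 - 1) - 43 = 52*(-97) - 43 = -5044 - 43 = -5087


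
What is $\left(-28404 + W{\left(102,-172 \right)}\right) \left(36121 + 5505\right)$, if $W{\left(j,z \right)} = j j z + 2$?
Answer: $-75671489140$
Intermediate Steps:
$W{\left(j,z \right)} = 2 + z j^{2}$ ($W{\left(j,z \right)} = j^{2} z + 2 = z j^{2} + 2 = 2 + z j^{2}$)
$\left(-28404 + W{\left(102,-172 \right)}\right) \left(36121 + 5505\right) = \left(-28404 + \left(2 - 172 \cdot 102^{2}\right)\right) \left(36121 + 5505\right) = \left(-28404 + \left(2 - 1789488\right)\right) 41626 = \left(-28404 - 1789486\right) 41626 = \left(-1817890\right) 41626 = -75671489140$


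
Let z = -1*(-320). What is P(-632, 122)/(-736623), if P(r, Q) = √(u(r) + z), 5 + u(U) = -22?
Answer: -√293/736623 ≈ -2.3237e-5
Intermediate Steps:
u(U) = -27 (u(U) = -5 - 22 = -27)
z = 320
P(r, Q) = √293 (P(r, Q) = √(-27 + 320) = √293)
P(-632, 122)/(-736623) = √293/(-736623) = √293*(-1/736623) = -√293/736623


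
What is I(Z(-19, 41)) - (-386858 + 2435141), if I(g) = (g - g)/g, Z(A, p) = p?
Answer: -2048283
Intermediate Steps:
I(g) = 0 (I(g) = 0/g = 0)
I(Z(-19, 41)) - (-386858 + 2435141) = 0 - (-386858 + 2435141) = 0 - 1*2048283 = 0 - 2048283 = -2048283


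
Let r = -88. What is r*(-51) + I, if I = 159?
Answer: 4647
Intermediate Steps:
r*(-51) + I = -88*(-51) + 159 = 4488 + 159 = 4647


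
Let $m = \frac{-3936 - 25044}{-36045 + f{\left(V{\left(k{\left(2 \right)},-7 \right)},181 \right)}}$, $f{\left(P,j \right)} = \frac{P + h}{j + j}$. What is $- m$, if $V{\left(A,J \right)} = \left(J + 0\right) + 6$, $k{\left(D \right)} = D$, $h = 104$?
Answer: $- \frac{10490760}{13048187} \approx -0.804$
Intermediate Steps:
$V{\left(A,J \right)} = 6 + J$ ($V{\left(A,J \right)} = J + 6 = 6 + J$)
$f{\left(P,j \right)} = \frac{104 + P}{2 j}$ ($f{\left(P,j \right)} = \frac{P + 104}{j + j} = \frac{104 + P}{2 j}$)
$m = \frac{10490760}{13048187}$ ($m = \frac{-3936 - 25044}{-36045 + \frac{104 + \left(6 - 7\right)}{2 \cdot 181}} = - \frac{28980}{-36045 + \frac{1}{2} \cdot \frac{1}{181} \left(104 - 1\right)} = - \frac{28980}{-36045 + \frac{1}{2} \cdot \frac{1}{181} \cdot 103} = - \frac{28980}{-36045 + \frac{103}{362}} = - \frac{28980}{- \frac{13048187}{362}} = \left(-28980\right) \left(- \frac{362}{13048187}\right) = \frac{10490760}{13048187} \approx 0.804$)
$- m = \left(-1\right) \frac{10490760}{13048187} = - \frac{10490760}{13048187}$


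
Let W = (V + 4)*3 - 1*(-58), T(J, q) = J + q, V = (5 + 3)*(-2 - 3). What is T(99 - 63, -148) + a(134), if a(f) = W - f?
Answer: -296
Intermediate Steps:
V = -40 (V = 8*(-5) = -40)
W = -50 (W = (-40 + 4)*3 - 1*(-58) = -36*3 + 58 = -108 + 58 = -50)
a(f) = -50 - f
T(99 - 63, -148) + a(134) = ((99 - 63) - 148) + (-50 - 1*134) = (36 - 148) + (-50 - 134) = -112 - 184 = -296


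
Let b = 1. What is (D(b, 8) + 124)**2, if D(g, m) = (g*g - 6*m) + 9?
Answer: 7396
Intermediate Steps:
D(g, m) = 9 + g**2 - 6*m (D(g, m) = (g**2 - 6*m) + 9 = 9 + g**2 - 6*m)
(D(b, 8) + 124)**2 = ((9 + 1**2 - 6*8) + 124)**2 = ((9 + 1 - 48) + 124)**2 = (-38 + 124)**2 = 86**2 = 7396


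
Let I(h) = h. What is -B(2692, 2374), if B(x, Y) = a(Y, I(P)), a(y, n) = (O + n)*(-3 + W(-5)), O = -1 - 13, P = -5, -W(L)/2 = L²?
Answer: -1007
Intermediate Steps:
W(L) = -2*L²
O = -14
a(y, n) = 742 - 53*n (a(y, n) = (-14 + n)*(-3 - 2*(-5)²) = (-14 + n)*(-3 - 2*25) = (-14 + n)*(-3 - 50) = (-14 + n)*(-53) = 742 - 53*n)
B(x, Y) = 1007 (B(x, Y) = 742 - 53*(-5) = 742 + 265 = 1007)
-B(2692, 2374) = -1*1007 = -1007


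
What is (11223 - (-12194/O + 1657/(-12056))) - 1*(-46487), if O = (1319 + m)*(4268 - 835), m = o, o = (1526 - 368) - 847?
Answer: 1946645080162647/33731422120 ≈ 57710.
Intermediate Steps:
o = 311 (o = 1158 - 847 = 311)
m = 311
O = 5595790 (O = (1319 + 311)*(4268 - 835) = 1630*3433 = 5595790)
(11223 - (-12194/O + 1657/(-12056))) - 1*(-46487) = (11223 - (-12194/5595790 + 1657/(-12056))) - 1*(-46487) = (11223 - (-12194*1/5595790 + 1657*(-1/12056))) + 46487 = (11223 - (-6097/2797895 - 1657/12056)) + 46487 = (11223 - 1*(-4709617447/33731422120)) + 46487 = (11223 + 4709617447/33731422120) + 46487 = 378572460070207/33731422120 + 46487 = 1946645080162647/33731422120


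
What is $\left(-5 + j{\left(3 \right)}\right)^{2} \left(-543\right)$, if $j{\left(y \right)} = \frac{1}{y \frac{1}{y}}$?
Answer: $-8688$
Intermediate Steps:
$j{\left(y \right)} = 1$ ($j{\left(y \right)} = 1^{-1} = 1$)
$\left(-5 + j{\left(3 \right)}\right)^{2} \left(-543\right) = \left(-5 + 1\right)^{2} \left(-543\right) = \left(-4\right)^{2} \left(-543\right) = 16 \left(-543\right) = -8688$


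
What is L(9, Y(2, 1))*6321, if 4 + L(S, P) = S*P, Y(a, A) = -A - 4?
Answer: -309729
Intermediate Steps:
Y(a, A) = -4 - A
L(S, P) = -4 + P*S (L(S, P) = -4 + S*P = -4 + P*S)
L(9, Y(2, 1))*6321 = (-4 + (-4 - 1*1)*9)*6321 = (-4 + (-4 - 1)*9)*6321 = (-4 - 5*9)*6321 = (-4 - 45)*6321 = -49*6321 = -309729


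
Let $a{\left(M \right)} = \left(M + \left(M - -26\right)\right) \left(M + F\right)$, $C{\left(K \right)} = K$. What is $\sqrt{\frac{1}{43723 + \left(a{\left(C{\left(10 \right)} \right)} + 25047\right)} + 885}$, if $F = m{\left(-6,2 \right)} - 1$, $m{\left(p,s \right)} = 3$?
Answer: $\frac{\sqrt{4252902689662}}{69322} \approx 29.749$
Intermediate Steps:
$F = 2$ ($F = 3 - 1 = 2$)
$a{\left(M \right)} = \left(2 + M\right) \left(26 + 2 M\right)$ ($a{\left(M \right)} = \left(M + \left(M - -26\right)\right) \left(M + 2\right) = \left(M + \left(M + 26\right)\right) \left(2 + M\right) = \left(M + \left(26 + M\right)\right) \left(2 + M\right) = \left(26 + 2 M\right) \left(2 + M\right) = \left(2 + M\right) \left(26 + 2 M\right)$)
$\sqrt{\frac{1}{43723 + \left(a{\left(C{\left(10 \right)} \right)} + 25047\right)} + 885} = \sqrt{\frac{1}{43723 + \left(\left(52 + 2 \cdot 10^{2} + 30 \cdot 10\right) + 25047\right)} + 885} = \sqrt{\frac{1}{43723 + \left(\left(52 + 2 \cdot 100 + 300\right) + 25047\right)} + 885} = \sqrt{\frac{1}{43723 + \left(\left(52 + 200 + 300\right) + 25047\right)} + 885} = \sqrt{\frac{1}{43723 + \left(552 + 25047\right)} + 885} = \sqrt{\frac{1}{43723 + 25599} + 885} = \sqrt{\frac{1}{69322} + 885} = \sqrt{\frac{61349971}{69322}} = \frac{\sqrt{4252902689662}}{69322}$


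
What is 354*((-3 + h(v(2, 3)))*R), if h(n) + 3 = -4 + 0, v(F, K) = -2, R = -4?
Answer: 14160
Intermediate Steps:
h(n) = -7 (h(n) = -3 + (-4 + 0) = -3 - 4 = -7)
354*((-3 + h(v(2, 3)))*R) = 354*((-3 - 7)*(-4)) = 354*(-10*(-4)) = 354*40 = 14160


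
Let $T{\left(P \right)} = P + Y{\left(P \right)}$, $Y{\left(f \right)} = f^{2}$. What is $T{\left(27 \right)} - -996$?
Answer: $1752$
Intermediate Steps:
$T{\left(P \right)} = P + P^{2}$
$T{\left(27 \right)} - -996 = 27 \left(1 + 27\right) - -996 = 27 \cdot 28 + \left(-436 + 1432\right) = 756 + 996 = 1752$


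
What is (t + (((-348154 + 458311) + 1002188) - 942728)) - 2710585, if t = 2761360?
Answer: 220392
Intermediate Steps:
(t + (((-348154 + 458311) + 1002188) - 942728)) - 2710585 = (2761360 + (((-348154 + 458311) + 1002188) - 942728)) - 2710585 = (2761360 + ((110157 + 1002188) - 942728)) - 2710585 = (2761360 + (1112345 - 942728)) - 2710585 = (2761360 + 169617) - 2710585 = 2930977 - 2710585 = 220392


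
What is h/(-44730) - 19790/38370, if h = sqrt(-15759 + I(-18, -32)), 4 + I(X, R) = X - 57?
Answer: -1979/3837 - I*sqrt(15838)/44730 ≈ -0.51577 - 0.0028135*I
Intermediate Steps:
I(X, R) = -61 + X (I(X, R) = -4 + (X - 57) = -4 + (-57 + X) = -61 + X)
h = I*sqrt(15838) (h = sqrt(-15759 + (-61 - 18)) = sqrt(-15759 - 79) = sqrt(-15838) = I*sqrt(15838) ≈ 125.85*I)
h/(-44730) - 19790/38370 = (I*sqrt(15838))/(-44730) - 19790/38370 = (I*sqrt(15838))*(-1/44730) - 19790*1/38370 = -I*sqrt(15838)/44730 - 1979/3837 = -1979/3837 - I*sqrt(15838)/44730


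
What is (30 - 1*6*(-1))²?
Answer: 1296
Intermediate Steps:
(30 - 1*6*(-1))² = (30 - 6*(-1))² = (30 + 6)² = 36² = 1296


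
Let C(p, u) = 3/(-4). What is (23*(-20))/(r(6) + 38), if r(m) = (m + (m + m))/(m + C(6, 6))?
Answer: -322/29 ≈ -11.103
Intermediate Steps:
C(p, u) = -3/4 (C(p, u) = 3*(-1/4) = -3/4)
r(m) = 3*m/(-3/4 + m) (r(m) = (m + (m + m))/(m - 3/4) = (m + 2*m)/(-3/4 + m) = (3*m)/(-3/4 + m) = 3*m/(-3/4 + m))
(23*(-20))/(r(6) + 38) = (23*(-20))/(12*6/(-3 + 4*6) + 38) = -460/(12*6/(-3 + 24) + 38) = -460/(12*6/21 + 38) = -460/(12*6*(1/21) + 38) = -460/(24/7 + 38) = -460/290/7 = -460*7/290 = -322/29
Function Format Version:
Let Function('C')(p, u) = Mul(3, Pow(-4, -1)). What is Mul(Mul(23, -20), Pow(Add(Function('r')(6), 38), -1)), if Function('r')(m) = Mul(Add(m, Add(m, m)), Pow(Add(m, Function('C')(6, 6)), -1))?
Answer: Rational(-322, 29) ≈ -11.103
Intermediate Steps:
Function('C')(p, u) = Rational(-3, 4) (Function('C')(p, u) = Mul(3, Rational(-1, 4)) = Rational(-3, 4))
Function('r')(m) = Mul(3, m, Pow(Add(Rational(-3, 4), m), -1)) (Function('r')(m) = Mul(Add(m, Add(m, m)), Pow(Add(m, Rational(-3, 4)), -1)) = Mul(Add(m, Mul(2, m)), Pow(Add(Rational(-3, 4), m), -1)) = Mul(Mul(3, m), Pow(Add(Rational(-3, 4), m), -1)) = Mul(3, m, Pow(Add(Rational(-3, 4), m), -1)))
Mul(Mul(23, -20), Pow(Add(Function('r')(6), 38), -1)) = Mul(Mul(23, -20), Pow(Add(Mul(12, 6, Pow(Add(-3, Mul(4, 6)), -1)), 38), -1)) = Mul(-460, Pow(Add(Mul(12, 6, Pow(Add(-3, 24), -1)), 38), -1)) = Mul(-460, Pow(Add(Mul(12, 6, Pow(21, -1)), 38), -1)) = Mul(-460, Pow(Add(Mul(12, 6, Rational(1, 21)), 38), -1)) = Mul(-460, Pow(Add(Rational(24, 7), 38), -1)) = Mul(-460, Pow(Rational(290, 7), -1)) = Mul(-460, Rational(7, 290)) = Rational(-322, 29)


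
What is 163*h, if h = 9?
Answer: 1467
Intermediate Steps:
163*h = 163*9 = 1467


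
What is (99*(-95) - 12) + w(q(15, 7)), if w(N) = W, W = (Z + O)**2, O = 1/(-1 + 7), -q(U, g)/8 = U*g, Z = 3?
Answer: -338651/36 ≈ -9407.0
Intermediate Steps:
q(U, g) = -8*U*g
O = 1/6 ≈ 0.16667
W = 361/36 (W = (3 + 1/6)**2 = (19/6)**2 = 361/36 ≈ 10.028)
w(N) = 361/36
(99*(-95) - 12) + w(q(15, 7)) = (99*(-95) - 12) + 361/36 = (-9405 - 12) + 361/36 = -9417 + 361/36 = -338651/36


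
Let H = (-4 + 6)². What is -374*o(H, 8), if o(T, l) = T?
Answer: -1496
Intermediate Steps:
H = 4 (H = 2² = 4)
-374*o(H, 8) = -374*4 = -1496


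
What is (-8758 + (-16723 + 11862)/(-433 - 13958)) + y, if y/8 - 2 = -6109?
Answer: -829118213/14391 ≈ -57614.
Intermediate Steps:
y = -48856 (y = 16 + 8*(-6109) = 16 - 48872 = -48856)
(-8758 + (-16723 + 11862)/(-433 - 13958)) + y = (-8758 + (-16723 + 11862)/(-433 - 13958)) - 48856 = (-8758 - 4861/(-14391)) - 48856 = (-8758 - 4861*(-1/14391)) - 48856 = (-8758 + 4861/14391) - 48856 = -126031517/14391 - 48856 = -829118213/14391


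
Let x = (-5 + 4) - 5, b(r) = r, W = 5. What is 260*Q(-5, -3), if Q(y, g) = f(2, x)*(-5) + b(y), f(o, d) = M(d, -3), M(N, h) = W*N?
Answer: 37700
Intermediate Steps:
M(N, h) = 5*N
x = -6 (x = -1 - 5 = -6)
f(o, d) = 5*d
Q(y, g) = 150 + y (Q(y, g) = (5*(-6))*(-5) + y = -30*(-5) + y = 150 + y)
260*Q(-5, -3) = 260*(150 - 5) = 260*145 = 37700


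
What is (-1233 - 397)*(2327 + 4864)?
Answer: -11721330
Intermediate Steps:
(-1233 - 397)*(2327 + 4864) = -1630*7191 = -11721330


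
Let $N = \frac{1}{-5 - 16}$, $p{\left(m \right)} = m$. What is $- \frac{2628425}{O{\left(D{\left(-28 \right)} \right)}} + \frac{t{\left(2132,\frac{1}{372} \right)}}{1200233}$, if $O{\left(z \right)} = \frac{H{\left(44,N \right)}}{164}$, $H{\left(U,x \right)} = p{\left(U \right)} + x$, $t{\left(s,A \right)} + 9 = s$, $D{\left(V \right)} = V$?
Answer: $- \frac{10864864022938571}{1107815059} \approx -9.8075 \cdot 10^{6}$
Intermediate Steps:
$N = - \frac{1}{21}$ ($N = \frac{1}{-21} = - \frac{1}{21} \approx -0.047619$)
$t{\left(s,A \right)} = -9 + s$
$H{\left(U,x \right)} = U + x$
$O{\left(z \right)} = \frac{923}{3444}$ ($O{\left(z \right)} = \frac{44 - \frac{1}{21}}{164} = \frac{923}{21} \cdot \frac{1}{164} = \frac{923}{3444}$)
$- \frac{2628425}{O{\left(D{\left(-28 \right)} \right)}} + \frac{t{\left(2132,\frac{1}{372} \right)}}{1200233} = - \frac{2628425}{\frac{923}{3444}} + \frac{-9 + 2132}{1200233} = \left(-2628425\right) \frac{3444}{923} + 2123 \cdot \frac{1}{1200233} = - \frac{9052295700}{923} + \frac{2123}{1200233} = - \frac{10864864022938571}{1107815059}$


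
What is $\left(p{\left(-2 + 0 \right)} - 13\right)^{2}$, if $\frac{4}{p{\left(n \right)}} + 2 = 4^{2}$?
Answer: $\frac{7921}{49} \approx 161.65$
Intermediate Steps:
$p{\left(n \right)} = \frac{2}{7}$ ($p{\left(n \right)} = \frac{4}{-2 + 4^{2}} = \frac{4}{-2 + 16} = \frac{4}{14} = 4 \cdot \frac{1}{14} = \frac{2}{7}$)
$\left(p{\left(-2 + 0 \right)} - 13\right)^{2} = \left(\frac{2}{7} - 13\right)^{2} = \left(- \frac{89}{7}\right)^{2} = \frac{7921}{49}$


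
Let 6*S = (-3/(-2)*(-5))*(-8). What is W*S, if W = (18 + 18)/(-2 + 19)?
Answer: 360/17 ≈ 21.176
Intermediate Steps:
W = 36/17 ≈ 2.1176
S = 10 (S = ((-3/(-2)*(-5))*(-8))/6 = ((-3*(-1/2)*(-5))*(-8))/6 = (((3/2)*(-5))*(-8))/6 = (-15/2*(-8))/6 = (1/6)*60 = 10)
W*S = (36/17)*10 = 360/17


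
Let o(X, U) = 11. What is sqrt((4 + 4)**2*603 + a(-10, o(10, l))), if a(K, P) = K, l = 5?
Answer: sqrt(38582) ≈ 196.42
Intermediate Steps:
sqrt((4 + 4)**2*603 + a(-10, o(10, l))) = sqrt((4 + 4)**2*603 - 10) = sqrt(8**2*603 - 10) = sqrt(64*603 - 10) = sqrt(38592 - 10) = sqrt(38582)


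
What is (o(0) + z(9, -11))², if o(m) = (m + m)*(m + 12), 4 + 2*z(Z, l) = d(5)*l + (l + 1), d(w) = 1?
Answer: 625/4 ≈ 156.25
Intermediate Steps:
z(Z, l) = -3/2 + l (z(Z, l) = -2 + (1*l + (l + 1))/2 = -2 + (l + (1 + l))/2 = -2 + (1 + 2*l)/2 = -2 + (½ + l) = -3/2 + l)
o(m) = 2*m*(12 + m) (o(m) = (2*m)*(12 + m) = 2*m*(12 + m))
(o(0) + z(9, -11))² = (2*0*(12 + 0) + (-3/2 - 11))² = (2*0*12 - 25/2)² = (0 - 25/2)² = (-25/2)² = 625/4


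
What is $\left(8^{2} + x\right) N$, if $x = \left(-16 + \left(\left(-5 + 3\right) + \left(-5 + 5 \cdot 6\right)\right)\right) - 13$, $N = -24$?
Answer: $-1392$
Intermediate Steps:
$x = -6$ ($x = \left(-16 + \left(-2 + \left(-5 + 30\right)\right)\right) - 13 = \left(-16 + \left(-2 + 25\right)\right) - 13 = \left(-16 + 23\right) - 13 = 7 - 13 = -6$)
$\left(8^{2} + x\right) N = \left(8^{2} - 6\right) \left(-24\right) = \left(64 - 6\right) \left(-24\right) = 58 \left(-24\right) = -1392$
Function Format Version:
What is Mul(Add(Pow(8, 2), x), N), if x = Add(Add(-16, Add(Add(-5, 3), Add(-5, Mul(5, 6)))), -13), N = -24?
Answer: -1392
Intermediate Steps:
x = -6 (x = Add(Add(-16, Add(-2, Add(-5, 30))), -13) = Add(Add(-16, Add(-2, 25)), -13) = Add(Add(-16, 23), -13) = Add(7, -13) = -6)
Mul(Add(Pow(8, 2), x), N) = Mul(Add(Pow(8, 2), -6), -24) = Mul(Add(64, -6), -24) = Mul(58, -24) = -1392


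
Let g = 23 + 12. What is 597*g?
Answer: 20895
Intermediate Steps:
g = 35
597*g = 597*35 = 20895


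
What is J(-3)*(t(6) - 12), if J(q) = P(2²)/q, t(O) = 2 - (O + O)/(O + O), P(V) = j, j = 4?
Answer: 44/3 ≈ 14.667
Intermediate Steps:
P(V) = 4
t(O) = 1 (t(O) = 2 - 2*O/(2*O) = 2 - 2*O*1/(2*O) = 2 - 1*1 = 2 - 1 = 1)
J(q) = 4/q
J(-3)*(t(6) - 12) = (4/(-3))*(1 - 12) = (4*(-⅓))*(-11) = -4/3*(-11) = 44/3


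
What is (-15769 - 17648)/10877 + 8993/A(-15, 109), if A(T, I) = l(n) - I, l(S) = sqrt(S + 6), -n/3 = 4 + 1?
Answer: -11059365979/129327530 - 26979*I/11890 ≈ -85.514 - 2.2691*I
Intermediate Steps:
n = -15 (n = -3*(4 + 1) = -3*5 = -15)
l(S) = sqrt(6 + S)
A(T, I) = -I + 3*I (A(T, I) = sqrt(6 - 15) - I = sqrt(-9) - I = 3*I - I = -I + 3*I)
(-15769 - 17648)/10877 + 8993/A(-15, 109) = (-15769 - 17648)/10877 + 8993/(-1*109 + 3*I) = -33417*1/10877 + 8993/(-109 + 3*I) = -33417/10877 + 8993*((-109 - 3*I)/11890) = -33417/10877 + 8993*(-109 - 3*I)/11890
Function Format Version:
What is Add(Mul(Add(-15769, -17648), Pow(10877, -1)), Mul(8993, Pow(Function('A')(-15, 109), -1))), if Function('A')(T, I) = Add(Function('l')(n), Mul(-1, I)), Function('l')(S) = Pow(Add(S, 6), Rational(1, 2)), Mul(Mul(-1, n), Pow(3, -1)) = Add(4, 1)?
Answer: Add(Rational(-11059365979, 129327530), Mul(Rational(-26979, 11890), I)) ≈ Add(-85.514, Mul(-2.2691, I))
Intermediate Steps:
n = -15 (n = Mul(-3, Add(4, 1)) = Mul(-3, 5) = -15)
Function('l')(S) = Pow(Add(6, S), Rational(1, 2))
Function('A')(T, I) = Add(Mul(-1, I), Mul(3, I)) (Function('A')(T, I) = Add(Pow(Add(6, -15), Rational(1, 2)), Mul(-1, I)) = Add(Pow(-9, Rational(1, 2)), Mul(-1, I)) = Add(Mul(3, I), Mul(-1, I)) = Add(Mul(-1, I), Mul(3, I)))
Add(Mul(Add(-15769, -17648), Pow(10877, -1)), Mul(8993, Pow(Function('A')(-15, 109), -1))) = Add(Mul(Add(-15769, -17648), Pow(10877, -1)), Mul(8993, Pow(Add(Mul(-1, 109), Mul(3, I)), -1))) = Add(Mul(-33417, Rational(1, 10877)), Mul(8993, Pow(Add(-109, Mul(3, I)), -1))) = Add(Rational(-33417, 10877), Mul(8993, Mul(Rational(1, 11890), Add(-109, Mul(-3, I))))) = Add(Rational(-33417, 10877), Mul(Rational(8993, 11890), Add(-109, Mul(-3, I))))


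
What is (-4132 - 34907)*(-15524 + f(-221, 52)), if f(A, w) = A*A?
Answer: -1300662363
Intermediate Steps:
f(A, w) = A²
(-4132 - 34907)*(-15524 + f(-221, 52)) = (-4132 - 34907)*(-15524 + (-221)²) = -39039*(-15524 + 48841) = -39039*33317 = -1300662363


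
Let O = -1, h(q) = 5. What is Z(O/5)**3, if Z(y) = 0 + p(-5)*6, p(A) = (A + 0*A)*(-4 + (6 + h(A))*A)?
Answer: 5545233000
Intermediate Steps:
p(A) = A*(-4 + 11*A) (p(A) = (A + 0*A)*(-4 + (6 + 5)*A) = (A + 0)*(-4 + 11*A) = A*(-4 + 11*A))
Z(y) = 1770 (Z(y) = 0 - 5*(-4 + 11*(-5))*6 = 0 - 5*(-4 - 55)*6 = 0 - 5*(-59)*6 = 0 + 295*6 = 0 + 1770 = 1770)
Z(O/5)**3 = 1770**3 = 5545233000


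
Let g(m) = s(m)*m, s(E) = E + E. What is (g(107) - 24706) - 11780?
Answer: -13588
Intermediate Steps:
s(E) = 2*E
g(m) = 2*m**2 (g(m) = (2*m)*m = 2*m**2)
(g(107) - 24706) - 11780 = (2*107**2 - 24706) - 11780 = (2*11449 - 24706) - 11780 = (22898 - 24706) - 11780 = -1808 - 11780 = -13588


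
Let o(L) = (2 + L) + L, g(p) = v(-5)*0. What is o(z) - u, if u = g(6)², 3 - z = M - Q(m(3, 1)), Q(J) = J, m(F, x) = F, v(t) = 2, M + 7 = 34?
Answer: -40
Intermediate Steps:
M = 27 (M = -7 + 34 = 27)
z = -21 (z = 3 - (27 - 1*3) = 3 - (27 - 3) = 3 - 1*24 = 3 - 24 = -21)
g(p) = 0 (g(p) = 2*0 = 0)
o(L) = 2 + 2*L
u = 0 (u = 0² = 0)
o(z) - u = (2 + 2*(-21)) - 1*0 = (2 - 42) + 0 = -40 + 0 = -40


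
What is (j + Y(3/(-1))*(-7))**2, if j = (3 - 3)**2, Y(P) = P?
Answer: 441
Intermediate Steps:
j = 0 (j = 0**2 = 0)
(j + Y(3/(-1))*(-7))**2 = (0 + (3/(-1))*(-7))**2 = (0 + (3*(-1))*(-7))**2 = (0 - 3*(-7))**2 = (0 + 21)**2 = 21**2 = 441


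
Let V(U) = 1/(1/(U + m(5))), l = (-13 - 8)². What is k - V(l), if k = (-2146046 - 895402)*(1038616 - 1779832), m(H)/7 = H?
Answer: 2254369920292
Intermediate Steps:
m(H) = 7*H
k = 2254369920768 (k = -3041448*(-741216) = 2254369920768)
l = 441 (l = (-21)² = 441)
V(U) = 35 + U (V(U) = 1/(1/(U + 7*5)) = 1/(1/(U + 35)) = 1/(1/(35 + U)) = 35 + U)
k - V(l) = 2254369920768 - (35 + 441) = 2254369920768 - 1*476 = 2254369920768 - 476 = 2254369920292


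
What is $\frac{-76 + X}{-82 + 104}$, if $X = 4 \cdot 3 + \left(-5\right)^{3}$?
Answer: $- \frac{189}{22} \approx -8.5909$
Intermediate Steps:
$X = -113$ ($X = 12 - 125 = -113$)
$\frac{-76 + X}{-82 + 104} = \frac{-76 - 113}{-82 + 104} = - \frac{189}{22}$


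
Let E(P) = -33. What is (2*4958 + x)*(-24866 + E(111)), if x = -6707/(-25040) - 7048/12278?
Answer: -5421743044313061/21960080 ≈ -2.4689e+8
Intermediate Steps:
x = -47066687/153720560 (x = -6707*(-1/25040) - 7048*1/12278 = 6707/25040 - 3524/6139 = -47066687/153720560 ≈ -0.30618)
(2*4958 + x)*(-24866 + E(111)) = (2*4958 - 47066687/153720560)*(-24866 - 33) = (9916 - 47066687/153720560)*(-24899) = (1524246006273/153720560)*(-24899) = -5421743044313061/21960080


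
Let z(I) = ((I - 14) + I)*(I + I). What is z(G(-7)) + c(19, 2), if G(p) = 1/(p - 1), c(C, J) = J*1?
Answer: 89/16 ≈ 5.5625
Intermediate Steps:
c(C, J) = J
G(p) = 1/(-1 + p)
z(I) = 2*I*(-14 + 2*I) (z(I) = ((-14 + I) + I)*(2*I) = (-14 + 2*I)*(2*I) = 2*I*(-14 + 2*I))
z(G(-7)) + c(19, 2) = 4*(-7 + 1/(-1 - 7))/(-1 - 7) + 2 = 4*(-7 + 1/(-8))/(-8) + 2 = 4*(-⅛)*(-7 - ⅛) + 2 = 4*(-⅛)*(-57/8) + 2 = 57/16 + 2 = 89/16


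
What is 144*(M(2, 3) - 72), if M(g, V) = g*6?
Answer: -8640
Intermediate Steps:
M(g, V) = 6*g
144*(M(2, 3) - 72) = 144*(6*2 - 72) = 144*(12 - 72) = 144*(-60) = -8640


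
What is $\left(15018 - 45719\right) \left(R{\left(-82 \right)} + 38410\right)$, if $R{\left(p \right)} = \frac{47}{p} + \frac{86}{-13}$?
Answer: $- \frac{1256819025297}{1066} \approx -1.179 \cdot 10^{9}$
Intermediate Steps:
$R{\left(p \right)} = - \frac{86}{13} + \frac{47}{p}$ ($R{\left(p \right)} = \frac{47}{p} + 86 \left(- \frac{1}{13}\right) = \frac{47}{p} - \frac{86}{13} = - \frac{86}{13} + \frac{47}{p}$)
$\left(15018 - 45719\right) \left(R{\left(-82 \right)} + 38410\right) = \left(15018 - 45719\right) \left(\left(- \frac{86}{13} + \frac{47}{-82}\right) + 38410\right) = - 30701 \left(\left(- \frac{86}{13} + 47 \left(- \frac{1}{82}\right)\right) + 38410\right) = - 30701 \left(\left(- \frac{86}{13} - \frac{47}{82}\right) + 38410\right) = - 30701 \left(- \frac{7663}{1066} + 38410\right) = \left(-30701\right) \frac{40937397}{1066} = - \frac{1256819025297}{1066}$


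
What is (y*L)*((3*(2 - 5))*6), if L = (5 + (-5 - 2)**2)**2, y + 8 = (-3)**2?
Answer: -157464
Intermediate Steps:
y = 1 (y = -8 + (-3)**2 = -8 + 9 = 1)
L = 2916 (L = (5 + (-7)**2)**2 = (5 + 49)**2 = 54**2 = 2916)
(y*L)*((3*(2 - 5))*6) = (1*2916)*((3*(2 - 5))*6) = 2916*((3*(-3))*6) = 2916*(-9*6) = 2916*(-54) = -157464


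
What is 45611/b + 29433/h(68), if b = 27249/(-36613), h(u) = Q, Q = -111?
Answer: -62055695030/1008213 ≈ -61550.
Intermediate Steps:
h(u) = -111
b = -27249/36613 (b = 27249*(-1/36613) = -27249/36613 ≈ -0.74424)
45611/b + 29433/h(68) = 45611/(-27249/36613) + 29433/(-111) = 45611*(-36613/27249) + 29433*(-1/111) = -1669955543/27249 - 9811/37 = -62055695030/1008213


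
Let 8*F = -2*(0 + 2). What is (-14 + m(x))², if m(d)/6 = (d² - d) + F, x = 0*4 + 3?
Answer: 361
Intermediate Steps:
x = 3 (x = 0 + 3 = 3)
F = -½ (F = (-2*(0 + 2))/8 = (-2*2)/8 = (⅛)*(-4) = -½ ≈ -0.50000)
m(d) = -3 - 6*d + 6*d² (m(d) = 6*((d² - d) - ½) = 6*(-½ + d² - d) = -3 - 6*d + 6*d²)
(-14 + m(x))² = (-14 + (-3 - 6*3 + 6*3²))² = (-14 + (-3 - 18 + 6*9))² = (-14 + (-3 - 18 + 54))² = (-14 + 33)² = 19² = 361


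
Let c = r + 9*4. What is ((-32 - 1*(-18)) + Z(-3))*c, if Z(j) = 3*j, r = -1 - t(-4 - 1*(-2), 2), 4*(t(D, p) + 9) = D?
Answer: -2047/2 ≈ -1023.5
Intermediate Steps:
t(D, p) = -9 + D/4
r = 17/2 (r = -1 - (-9 + (-4 - 1*(-2))/4) = -1 - (-9 + (-4 + 2)/4) = -1 - (-9 + (¼)*(-2)) = -1 - (-9 - ½) = -1 - 1*(-19/2) = -1 + 19/2 = 17/2 ≈ 8.5000)
c = 89/2 (c = 17/2 + 9*4 = 17/2 + 36 = 89/2 ≈ 44.500)
((-32 - 1*(-18)) + Z(-3))*c = ((-32 - 1*(-18)) + 3*(-3))*(89/2) = ((-32 + 18) - 9)*(89/2) = (-14 - 9)*(89/2) = -23*89/2 = -2047/2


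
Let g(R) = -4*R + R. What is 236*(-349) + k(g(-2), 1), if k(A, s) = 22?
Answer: -82342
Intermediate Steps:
g(R) = -3*R
236*(-349) + k(g(-2), 1) = 236*(-349) + 22 = -82364 + 22 = -82342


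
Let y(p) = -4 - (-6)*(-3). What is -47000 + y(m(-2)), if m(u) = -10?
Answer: -47022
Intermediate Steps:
y(p) = -22 (y(p) = -4 - 6*3 = -4 - 18 = -22)
-47000 + y(m(-2)) = -47000 - 22 = -47022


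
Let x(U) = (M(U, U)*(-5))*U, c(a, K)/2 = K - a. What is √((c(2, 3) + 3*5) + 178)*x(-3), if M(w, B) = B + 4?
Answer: 15*√195 ≈ 209.46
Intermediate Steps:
c(a, K) = -2*a + 2*K (c(a, K) = 2*(K - a) = -2*a + 2*K)
M(w, B) = 4 + B
x(U) = U*(-20 - 5*U) (x(U) = ((4 + U)*(-5))*U = (-20 - 5*U)*U = U*(-20 - 5*U))
√((c(2, 3) + 3*5) + 178)*x(-3) = √(((-2*2 + 2*3) + 3*5) + 178)*(-5*(-3)*(4 - 3)) = √(((-4 + 6) + 15) + 178)*(-5*(-3)*1) = √((2 + 15) + 178)*15 = √(17 + 178)*15 = √195*15 = 15*√195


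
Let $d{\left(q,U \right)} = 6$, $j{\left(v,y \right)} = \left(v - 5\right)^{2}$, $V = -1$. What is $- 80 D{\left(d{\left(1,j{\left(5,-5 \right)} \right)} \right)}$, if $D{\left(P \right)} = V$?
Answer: $80$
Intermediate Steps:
$j{\left(v,y \right)} = \left(-5 + v\right)^{2}$
$D{\left(P \right)} = -1$
$- 80 D{\left(d{\left(1,j{\left(5,-5 \right)} \right)} \right)} = \left(-80\right) \left(-1\right) = 80$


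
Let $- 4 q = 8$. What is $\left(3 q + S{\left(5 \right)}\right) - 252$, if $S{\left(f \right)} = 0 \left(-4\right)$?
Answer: $-258$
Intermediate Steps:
$S{\left(f \right)} = 0$
$q = -2$ ($q = \left(- \frac{1}{4}\right) 8 = -2$)
$\left(3 q + S{\left(5 \right)}\right) - 252 = \left(3 \left(-2\right) + 0\right) - 252 = \left(-6 + 0\right) - 252 = -6 - 252 = -258$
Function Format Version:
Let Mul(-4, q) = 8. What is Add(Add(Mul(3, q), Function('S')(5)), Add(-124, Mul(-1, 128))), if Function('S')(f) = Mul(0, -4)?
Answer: -258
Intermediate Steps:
Function('S')(f) = 0
q = -2 (q = Mul(Rational(-1, 4), 8) = -2)
Add(Add(Mul(3, q), Function('S')(5)), Add(-124, Mul(-1, 128))) = Add(Add(Mul(3, -2), 0), Add(-124, Mul(-1, 128))) = Add(Add(-6, 0), Add(-124, -128)) = Add(-6, -252) = -258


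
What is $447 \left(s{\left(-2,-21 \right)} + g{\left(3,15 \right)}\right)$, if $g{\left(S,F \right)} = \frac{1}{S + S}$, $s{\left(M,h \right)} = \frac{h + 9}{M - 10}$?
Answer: $\frac{1043}{2} \approx 521.5$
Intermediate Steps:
$s{\left(M,h \right)} = \frac{9 + h}{-10 + M}$
$g{\left(S,F \right)} = \frac{1}{2 S}$
$447 \left(s{\left(-2,-21 \right)} + g{\left(3,15 \right)}\right) = 447 \left(\frac{9 - 21}{-10 - 2} + \frac{1}{2 \cdot 3}\right) = 447 \left(\frac{1}{-12} \left(-12\right) + \frac{1}{2} \cdot \frac{1}{3}\right) = 447 \left(\left(- \frac{1}{12}\right) \left(-12\right) + \frac{1}{6}\right) = 447 \left(1 + \frac{1}{6}\right) = 447 \cdot \frac{7}{6} = \frac{1043}{2}$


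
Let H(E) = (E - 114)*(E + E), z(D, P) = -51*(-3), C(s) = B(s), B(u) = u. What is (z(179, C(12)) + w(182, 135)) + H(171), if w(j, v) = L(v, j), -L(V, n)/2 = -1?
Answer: 19649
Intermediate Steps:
C(s) = s
L(V, n) = 2 (L(V, n) = -2*(-1) = 2)
z(D, P) = 153
w(j, v) = 2
H(E) = 2*E*(-114 + E) (H(E) = (-114 + E)*(2*E) = 2*E*(-114 + E))
(z(179, C(12)) + w(182, 135)) + H(171) = (153 + 2) + 2*171*(-114 + 171) = 155 + 2*171*57 = 155 + 19494 = 19649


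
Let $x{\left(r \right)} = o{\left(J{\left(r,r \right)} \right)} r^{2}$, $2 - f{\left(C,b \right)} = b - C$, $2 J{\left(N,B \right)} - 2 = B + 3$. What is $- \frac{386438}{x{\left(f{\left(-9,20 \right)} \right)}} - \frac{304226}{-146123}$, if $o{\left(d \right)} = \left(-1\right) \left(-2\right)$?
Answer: $- \frac{28011959183}{106523667} \approx -262.96$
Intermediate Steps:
$J{\left(N,B \right)} = \frac{5}{2} + \frac{B}{2}$ ($J{\left(N,B \right)} = 1 + \frac{B + 3}{2} = 1 + \frac{3 + B}{2} = 1 + \left(\frac{3}{2} + \frac{B}{2}\right) = \frac{5}{2} + \frac{B}{2}$)
$o{\left(d \right)} = 2$
$f{\left(C,b \right)} = 2 + C - b$ ($f{\left(C,b \right)} = 2 - \left(b - C\right) = 2 + \left(C - b\right) = 2 + C - b$)
$x{\left(r \right)} = 2 r^{2}$
$- \frac{386438}{x{\left(f{\left(-9,20 \right)} \right)}} - \frac{304226}{-146123} = - \frac{386438}{2 \left(2 - 9 - 20\right)^{2}} - \frac{304226}{-146123} = - \frac{386438}{2 \left(2 - 9 - 20\right)^{2}} - - \frac{304226}{146123} = - \frac{386438}{2 \left(-27\right)^{2}} + \frac{304226}{146123} = - \frac{386438}{2 \cdot 729} + \frac{304226}{146123} = - \frac{386438}{1458} + \frac{304226}{146123} = \left(-386438\right) \frac{1}{1458} + \frac{304226}{146123} = - \frac{193219}{729} + \frac{304226}{146123} = - \frac{28011959183}{106523667}$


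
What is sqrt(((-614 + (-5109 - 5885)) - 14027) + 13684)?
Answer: I*sqrt(11951) ≈ 109.32*I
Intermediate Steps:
sqrt(((-614 + (-5109 - 5885)) - 14027) + 13684) = sqrt(((-614 - 10994) - 14027) + 13684) = sqrt((-11608 - 14027) + 13684) = sqrt(-25635 + 13684) = sqrt(-11951) = I*sqrt(11951)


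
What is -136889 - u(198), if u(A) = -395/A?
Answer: -27103627/198 ≈ -1.3689e+5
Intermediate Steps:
-136889 - u(198) = -136889 - (-395)/198 = -136889 - 1*(-395/198) = -136889 + 395/198 = -27103627/198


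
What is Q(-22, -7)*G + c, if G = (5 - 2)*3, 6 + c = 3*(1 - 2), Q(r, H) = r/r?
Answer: 0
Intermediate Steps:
Q(r, H) = 1
c = -9 (c = -6 + 3*(1 - 2) = -6 + 3*(-1) = -6 - 3 = -9)
G = 9 (G = 3*3 = 9)
Q(-22, -7)*G + c = 1*9 - 9 = 9 - 9 = 0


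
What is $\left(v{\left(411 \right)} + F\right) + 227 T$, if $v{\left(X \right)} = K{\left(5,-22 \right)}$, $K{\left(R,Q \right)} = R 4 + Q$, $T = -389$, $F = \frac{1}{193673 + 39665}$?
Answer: $- \frac{20604912089}{233338} \approx -88305.0$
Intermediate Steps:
$F = \frac{1}{233338} \approx 4.2856 \cdot 10^{-6}$
$K{\left(R,Q \right)} = Q + 4 R$ ($K{\left(R,Q \right)} = 4 R + Q = Q + 4 R$)
$v{\left(X \right)} = -2$ ($v{\left(X \right)} = -22 + 4 \cdot 5 = -22 + 20 = -2$)
$\left(v{\left(411 \right)} + F\right) + 227 T = \left(-2 + \frac{1}{233338}\right) + 227 \left(-389\right) = - \frac{466675}{233338} - 88303 = - \frac{20604912089}{233338}$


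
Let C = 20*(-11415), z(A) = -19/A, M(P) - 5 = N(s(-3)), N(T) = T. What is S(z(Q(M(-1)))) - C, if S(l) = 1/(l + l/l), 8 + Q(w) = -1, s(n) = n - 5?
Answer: 6392409/28 ≈ 2.2830e+5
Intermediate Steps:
s(n) = -5 + n
M(P) = -3 (M(P) = 5 + (-5 - 3) = 5 - 8 = -3)
Q(w) = -9 (Q(w) = -8 - 1 = -9)
S(l) = 1/(1 + l) (S(l) = 1/(l + 1) = 1/(1 + l))
C = -228300
S(z(Q(M(-1)))) - C = 1/(1 - 19/(-9)) - 1*(-228300) = 1/(1 - 19*(-1/9)) + 228300 = 1/(1 + 19/9) + 228300 = 1/(28/9) + 228300 = 9/28 + 228300 = 6392409/28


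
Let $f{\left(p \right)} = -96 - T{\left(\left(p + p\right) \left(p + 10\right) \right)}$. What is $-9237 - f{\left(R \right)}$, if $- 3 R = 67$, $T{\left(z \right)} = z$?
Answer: $- \frac{77311}{9} \approx -8590.1$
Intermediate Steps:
$R = - \frac{67}{3}$ ($R = \left(- \frac{1}{3}\right) 67 = - \frac{67}{3} \approx -22.333$)
$f{\left(p \right)} = -96 - 2 p \left(10 + p\right)$ ($f{\left(p \right)} = -96 - \left(p + p\right) \left(p + 10\right) = -96 - 2 p \left(10 + p\right)$)
$-9237 - f{\left(R \right)} = -9237 - \left(-96 - - \frac{134 \left(10 - \frac{67}{3}\right)}{3}\right) = -9237 - \left(-96 - \left(- \frac{134}{3}\right) \left(- \frac{37}{3}\right)\right) = -9237 - \left(-96 - \frac{4958}{9}\right) = -9237 - - \frac{5822}{9} = -9237 + \frac{5822}{9} = - \frac{77311}{9}$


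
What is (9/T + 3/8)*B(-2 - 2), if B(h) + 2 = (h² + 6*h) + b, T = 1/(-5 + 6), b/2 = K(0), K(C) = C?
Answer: -375/4 ≈ -93.750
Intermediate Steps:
b = 0 (b = 2*0 = 0)
T = 1 (T = 1/1 = 1)
B(h) = -2 + h² + 6*h (B(h) = -2 + ((h² + 6*h) + 0) = -2 + (h² + 6*h) = -2 + h² + 6*h)
(9/T + 3/8)*B(-2 - 2) = (9/1 + 3/8)*(-2 + (-2 - 2)² + 6*(-2 - 2)) = (9*1 + 3*(⅛))*(-2 + (-4)² + 6*(-4)) = (9 + 3/8)*(-2 + 16 - 24) = (75/8)*(-10) = -375/4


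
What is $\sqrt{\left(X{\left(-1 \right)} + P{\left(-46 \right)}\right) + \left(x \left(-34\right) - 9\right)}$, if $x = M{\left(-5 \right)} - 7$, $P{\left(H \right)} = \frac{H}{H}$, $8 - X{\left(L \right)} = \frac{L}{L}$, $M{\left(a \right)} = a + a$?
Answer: $\sqrt{577} \approx 24.021$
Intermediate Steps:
$M{\left(a \right)} = 2 a$
$X{\left(L \right)} = 7$ ($X{\left(L \right)} = 8 - \frac{L}{L} = 8 - 1 = 7$)
$P{\left(H \right)} = 1$
$x = -17$ ($x = 2 \left(-5\right) - 7 = -10 - 7 = -17$)
$\sqrt{\left(X{\left(-1 \right)} + P{\left(-46 \right)}\right) + \left(x \left(-34\right) - 9\right)} = \sqrt{\left(7 + 1\right) - -569} = \sqrt{8 + \left(578 - 9\right)} = \sqrt{8 + 569} = \sqrt{577}$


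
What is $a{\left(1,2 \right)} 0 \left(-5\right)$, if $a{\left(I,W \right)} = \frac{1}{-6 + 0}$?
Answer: $0$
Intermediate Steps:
$a{\left(I,W \right)} = - \frac{1}{6}$ ($a{\left(I,W \right)} = \frac{1}{-6} = - \frac{1}{6}$)
$a{\left(1,2 \right)} 0 \left(-5\right) = \left(- \frac{1}{6}\right) 0 \left(-5\right) = 0 \left(-5\right) = 0$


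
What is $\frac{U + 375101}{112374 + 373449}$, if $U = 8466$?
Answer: $\frac{383567}{485823} \approx 0.78952$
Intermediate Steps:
$\frac{U + 375101}{112374 + 373449} = \frac{8466 + 375101}{112374 + 373449} = \frac{383567}{485823}$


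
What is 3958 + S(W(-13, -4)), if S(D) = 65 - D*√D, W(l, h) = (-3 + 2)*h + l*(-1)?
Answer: 4023 - 17*√17 ≈ 3952.9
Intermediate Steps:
W(l, h) = -h - l
S(D) = 65 - D^(3/2)
3958 + S(W(-13, -4)) = 3958 + (65 - (-1*(-4) - 1*(-13))^(3/2)) = 3958 + (65 - (4 + 13)^(3/2)) = 3958 + (65 - 17^(3/2)) = 3958 + (65 - 17*√17) = 4023 - 17*√17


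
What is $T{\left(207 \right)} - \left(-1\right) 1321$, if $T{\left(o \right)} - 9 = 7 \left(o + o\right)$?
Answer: $4228$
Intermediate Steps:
$T{\left(o \right)} = 9 + 14 o$ ($T{\left(o \right)} = 9 + 7 \left(o + o\right) = 9 + 7 \cdot 2 o = 9 + 14 o$)
$T{\left(207 \right)} - \left(-1\right) 1321 = \left(9 + 14 \cdot 207\right) - \left(-1\right) 1321 = \left(9 + 2898\right) - -1321 = 2907 + 1321 = 4228$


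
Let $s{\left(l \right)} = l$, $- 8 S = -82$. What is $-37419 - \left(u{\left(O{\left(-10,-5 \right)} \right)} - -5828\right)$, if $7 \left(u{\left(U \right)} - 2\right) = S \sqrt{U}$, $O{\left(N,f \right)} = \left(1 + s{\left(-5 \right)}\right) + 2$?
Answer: $-43249 - \frac{41 i \sqrt{2}}{28} \approx -43249.0 - 2.0708 i$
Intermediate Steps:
$S = \frac{41}{4}$ ($S = \left(- \frac{1}{8}\right) \left(-82\right) = \frac{41}{4} \approx 10.25$)
$O{\left(N,f \right)} = -2$ ($O{\left(N,f \right)} = \left(1 - 5\right) + 2 = -4 + 2 = -2$)
$u{\left(U \right)} = 2 + \frac{41 \sqrt{U}}{28}$ ($u{\left(U \right)} = 2 + \frac{\frac{41}{4} \sqrt{U}}{7} = 2 + \frac{41 \sqrt{U}}{28}$)
$-37419 - \left(u{\left(O{\left(-10,-5 \right)} \right)} - -5828\right) = -37419 - \left(\left(2 + \frac{41 \sqrt{-2}}{28}\right) - -5828\right) = -37419 - \left(\left(2 + \frac{41 i \sqrt{2}}{28}\right) + 5828\right) = -37419 - \left(5830 + \frac{41 i \sqrt{2}}{28}\right) = -43249 - \frac{41 i \sqrt{2}}{28}$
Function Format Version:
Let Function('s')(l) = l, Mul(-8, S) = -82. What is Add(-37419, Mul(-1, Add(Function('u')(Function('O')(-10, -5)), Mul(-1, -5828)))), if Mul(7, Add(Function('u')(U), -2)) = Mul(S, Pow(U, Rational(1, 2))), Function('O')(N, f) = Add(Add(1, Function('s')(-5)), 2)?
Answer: Add(-43249, Mul(Rational(-41, 28), I, Pow(2, Rational(1, 2)))) ≈ Add(-43249., Mul(-2.0708, I))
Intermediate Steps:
S = Rational(41, 4) (S = Mul(Rational(-1, 8), -82) = Rational(41, 4) ≈ 10.250)
Function('O')(N, f) = -2 (Function('O')(N, f) = Add(Add(1, -5), 2) = Add(-4, 2) = -2)
Function('u')(U) = Add(2, Mul(Rational(41, 28), Pow(U, Rational(1, 2)))) (Function('u')(U) = Add(2, Mul(Rational(1, 7), Mul(Rational(41, 4), Pow(U, Rational(1, 2))))) = Add(2, Mul(Rational(41, 28), Pow(U, Rational(1, 2)))))
Add(-37419, Mul(-1, Add(Function('u')(Function('O')(-10, -5)), Mul(-1, -5828)))) = Add(-37419, Mul(-1, Add(Add(2, Mul(Rational(41, 28), Pow(-2, Rational(1, 2)))), Mul(-1, -5828)))) = Add(-37419, Mul(-1, Add(Add(2, Mul(Rational(41, 28), Mul(I, Pow(2, Rational(1, 2))))), 5828))) = Add(-37419, Mul(-1, Add(Add(2, Mul(Rational(41, 28), I, Pow(2, Rational(1, 2)))), 5828))) = Add(-37419, Mul(-1, Add(5830, Mul(Rational(41, 28), I, Pow(2, Rational(1, 2)))))) = Add(-37419, Add(-5830, Mul(Rational(-41, 28), I, Pow(2, Rational(1, 2))))) = Add(-43249, Mul(Rational(-41, 28), I, Pow(2, Rational(1, 2))))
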